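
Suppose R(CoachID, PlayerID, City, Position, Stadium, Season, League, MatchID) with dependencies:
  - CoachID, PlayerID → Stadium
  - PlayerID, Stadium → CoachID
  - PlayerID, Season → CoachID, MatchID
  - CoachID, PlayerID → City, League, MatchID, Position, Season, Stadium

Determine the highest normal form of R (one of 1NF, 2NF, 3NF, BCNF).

Candidate keys: {CoachID, PlayerID}, {PlayerID, Season}, {PlayerID, Stadium}. Prime attributes: {CoachID, PlayerID, Season, Stadium}.
The left-hand side of every FD is a superkey, so BCNF is satisfied.

BCNF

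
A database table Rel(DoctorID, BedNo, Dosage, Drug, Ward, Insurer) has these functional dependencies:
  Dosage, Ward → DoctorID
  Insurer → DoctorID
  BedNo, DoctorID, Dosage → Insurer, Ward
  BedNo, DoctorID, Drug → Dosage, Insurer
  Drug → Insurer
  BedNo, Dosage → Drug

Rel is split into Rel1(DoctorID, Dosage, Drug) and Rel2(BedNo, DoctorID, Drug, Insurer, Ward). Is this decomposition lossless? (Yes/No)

No

Rel1 ∩ Rel2 = {DoctorID, Drug}; its closure under F is {DoctorID, Drug, Insurer}.
The closure covers neither Rel1 nor Rel2 entirely; the join is not lossless.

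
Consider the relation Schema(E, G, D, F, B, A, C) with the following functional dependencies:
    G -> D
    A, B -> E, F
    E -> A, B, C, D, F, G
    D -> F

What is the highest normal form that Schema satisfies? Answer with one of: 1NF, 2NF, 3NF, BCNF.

Candidate keys: {A, B}, {E}. Prime attributes: {A, B, E}.
G -> D: {G}⁺ = {D, F, G}, which is not all of the attributes, so the left side is not a superkey — BCNF is violated.
G -> D determines the non-prime attribute {D} from a non-superkey — 3NF is violated.
No non-prime attribute depends on a proper subset of any candidate key, so 2NF holds.

2NF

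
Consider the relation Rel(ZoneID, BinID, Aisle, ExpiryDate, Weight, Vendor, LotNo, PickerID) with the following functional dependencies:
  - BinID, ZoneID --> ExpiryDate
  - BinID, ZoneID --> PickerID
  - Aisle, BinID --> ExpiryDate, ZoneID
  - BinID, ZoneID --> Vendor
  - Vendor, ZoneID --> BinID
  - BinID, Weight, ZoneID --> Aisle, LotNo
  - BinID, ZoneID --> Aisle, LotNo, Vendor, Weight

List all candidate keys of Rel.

{Aisle, BinID}, {BinID, ZoneID}, {Vendor, ZoneID}

Closure of {Aisle, BinID} is {Aisle, BinID, ExpiryDate, LotNo, PickerID, Vendor, Weight, ZoneID}, the whole schema; {Aisle, BinID} is a candidate key.
Closure of {BinID, ZoneID} is {Aisle, BinID, ExpiryDate, LotNo, PickerID, Vendor, Weight, ZoneID}, the whole schema; {BinID, ZoneID} is a candidate key.
Closure of {Vendor, ZoneID} is {Aisle, BinID, ExpiryDate, LotNo, PickerID, Vendor, Weight, ZoneID}, the whole schema; {Vendor, ZoneID} is a candidate key.
Any other superkey properly contains one of these, so there are no further candidate keys.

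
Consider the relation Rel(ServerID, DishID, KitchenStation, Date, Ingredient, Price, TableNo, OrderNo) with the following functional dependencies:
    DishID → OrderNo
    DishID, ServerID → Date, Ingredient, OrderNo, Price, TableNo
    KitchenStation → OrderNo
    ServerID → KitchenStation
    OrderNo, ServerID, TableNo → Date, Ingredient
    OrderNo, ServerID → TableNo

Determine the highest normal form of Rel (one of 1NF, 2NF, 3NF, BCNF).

1NF

Candidate key: {DishID, ServerID}. Prime attributes: {DishID, ServerID}.
DishID → OrderNo: {DishID}⁺ = {DishID, OrderNo}, which is not all of the attributes, so the left side is not a superkey — BCNF is violated.
Because {OrderNo} is non-prime and the left side of DishID → OrderNo is not a superkey, the relation is not in 3NF.
{DishID} is a proper subset of the key {DishID, ServerID}, and {DishID}⁺ contains the non-prime attribute {OrderNo} — a partial dependency, so 2NF is violated.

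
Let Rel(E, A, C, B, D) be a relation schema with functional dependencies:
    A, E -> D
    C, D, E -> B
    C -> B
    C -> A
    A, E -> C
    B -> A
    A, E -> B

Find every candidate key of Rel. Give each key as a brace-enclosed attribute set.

{A, E}, {B, E}, {C, E}

Attributes never on any right-hand side: {E} — every candidate key must contain it.
{A, E}⁺ = {A, B, C, D, E} — all of the relation — so {A, E} is a candidate key.
{B, E}⁺ = {A, B, C, D, E} — all of the relation — so {B, E} is a candidate key.
{C, E}⁺ = {A, B, C, D, E} — all of the relation — so {C, E} is a candidate key.
These are minimal and exhaustive — every other superkey contains one of them.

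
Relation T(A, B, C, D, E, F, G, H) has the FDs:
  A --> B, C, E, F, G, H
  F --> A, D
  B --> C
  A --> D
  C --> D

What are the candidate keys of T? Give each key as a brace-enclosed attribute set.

{A}, {F}

{A}⁺ = {A, B, C, D, E, F, G, H} — all of the relation — so {A} is a candidate key.
{F}⁺ = {A, B, C, D, E, F, G, H} — all of the relation — so {F} is a candidate key.
Any other superkey properly contains one of these, so there are no further candidate keys.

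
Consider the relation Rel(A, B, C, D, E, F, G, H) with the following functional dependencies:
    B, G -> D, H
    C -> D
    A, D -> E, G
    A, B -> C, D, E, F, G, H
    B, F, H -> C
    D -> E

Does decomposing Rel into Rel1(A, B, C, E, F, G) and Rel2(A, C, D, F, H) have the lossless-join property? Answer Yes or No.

Rel1 ∩ Rel2 = {A, C, F}; its closure under F is {A, C, D, E, F, G}.
Rel1 ⊄ {A, C, D, E, F, G} and Rel2 ⊄ {A, C, D, E, F, G}, so the split is lossy.

No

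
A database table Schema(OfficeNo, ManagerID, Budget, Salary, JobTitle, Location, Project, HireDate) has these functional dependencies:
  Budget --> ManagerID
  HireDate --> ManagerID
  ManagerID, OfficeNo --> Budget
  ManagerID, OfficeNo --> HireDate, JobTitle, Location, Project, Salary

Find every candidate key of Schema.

{Budget, OfficeNo}, {HireDate, OfficeNo}, {ManagerID, OfficeNo}

Attributes never on any right-hand side: {OfficeNo} — every candidate key must contain it.
{Budget, OfficeNo}⁺ = {Budget, HireDate, JobTitle, Location, ManagerID, OfficeNo, Project, Salary}, which is every attribute, so {Budget, OfficeNo} is a candidate key.
{HireDate, OfficeNo}⁺ = {Budget, HireDate, JobTitle, Location, ManagerID, OfficeNo, Project, Salary}, which is every attribute, so {HireDate, OfficeNo} is a candidate key.
{ManagerID, OfficeNo}⁺ = {Budget, HireDate, JobTitle, Location, ManagerID, OfficeNo, Project, Salary}, which is every attribute, so {ManagerID, OfficeNo} is a candidate key.
No proper subset of any of these is a key, and no other minimal superkey exists.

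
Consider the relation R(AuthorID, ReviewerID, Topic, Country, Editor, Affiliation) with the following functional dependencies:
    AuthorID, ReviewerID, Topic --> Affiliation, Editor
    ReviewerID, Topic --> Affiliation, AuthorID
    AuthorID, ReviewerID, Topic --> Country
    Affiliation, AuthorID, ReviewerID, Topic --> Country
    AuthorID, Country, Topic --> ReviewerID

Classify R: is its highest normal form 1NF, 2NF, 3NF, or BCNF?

BCNF

Candidate keys: {AuthorID, Country, Topic}, {ReviewerID, Topic}. Prime attributes: {AuthorID, Country, ReviewerID, Topic}.
The left-hand side of every FD is a superkey, so BCNF is satisfied.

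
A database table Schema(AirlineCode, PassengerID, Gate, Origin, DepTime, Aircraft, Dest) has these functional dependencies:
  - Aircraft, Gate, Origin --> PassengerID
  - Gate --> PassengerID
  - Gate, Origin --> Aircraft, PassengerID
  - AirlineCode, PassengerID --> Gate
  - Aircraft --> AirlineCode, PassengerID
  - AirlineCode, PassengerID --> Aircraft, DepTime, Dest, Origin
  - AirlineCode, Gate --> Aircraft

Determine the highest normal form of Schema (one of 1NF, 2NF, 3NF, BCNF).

3NF

Candidate keys: {Aircraft}, {AirlineCode, Gate}, {AirlineCode, PassengerID}, {Gate, Origin}. Prime attributes: {Aircraft, AirlineCode, Gate, Origin, PassengerID}.
Gate --> PassengerID: {Gate}⁺ = {Gate, PassengerID}, which is not all of the attributes, so the left side is not a superkey — BCNF is violated.
Since {PassengerID} ⊆ prime attributes and every other non-superkey FD also has a prime right side, the schema is in 3NF.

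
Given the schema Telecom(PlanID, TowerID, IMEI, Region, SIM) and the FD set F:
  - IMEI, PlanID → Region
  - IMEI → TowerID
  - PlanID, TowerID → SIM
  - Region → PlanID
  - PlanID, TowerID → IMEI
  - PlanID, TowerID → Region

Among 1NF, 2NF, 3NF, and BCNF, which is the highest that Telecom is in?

Candidate keys: {IMEI, PlanID}, {IMEI, Region}, {PlanID, TowerID}, {Region, TowerID}. Prime attributes: {IMEI, PlanID, Region, TowerID}.
IMEI → TowerID: {IMEI}⁺ = {IMEI, TowerID}, which is not all of the attributes, so the left side is not a superkey — BCNF is violated.
But every attribute on its right side ({TowerID}) is prime, and the same holds for every other non-superkey FD, so 3NF still holds.

3NF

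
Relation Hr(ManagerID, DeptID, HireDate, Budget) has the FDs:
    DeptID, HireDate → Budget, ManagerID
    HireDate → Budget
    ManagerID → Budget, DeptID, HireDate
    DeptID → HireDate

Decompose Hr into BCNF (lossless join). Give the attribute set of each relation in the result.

{Budget, HireDate}; {DeptID, HireDate, ManagerID}

Candidate keys of the original relation: {DeptID}, {ManagerID}.
{Budget, DeptID, HireDate, ManagerID}: {HireDate} determines {Budget, HireDate} here but is not a superkey — split on HireDate → Budget, giving {Budget, HireDate} and {DeptID, HireDate, ManagerID}.
{Budget, HireDate} is in BCNF.
{DeptID, HireDate, ManagerID} is in BCNF.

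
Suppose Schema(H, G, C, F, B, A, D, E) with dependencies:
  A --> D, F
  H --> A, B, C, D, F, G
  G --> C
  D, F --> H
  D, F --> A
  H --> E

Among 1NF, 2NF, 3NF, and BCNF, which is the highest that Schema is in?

2NF

Candidate keys: {A}, {D, F}, {H}. Prime attributes: {A, D, F, H}.
For G --> C we have {G}⁺ = {C, G}; {G} is not a superkey, so BCNF fails.
G --> C has non-prime {C} on the right and a non-superkey on the left, so 3NF fails.
Checking every proper subset of each key, none determines a non-prime attribute — 2NF is satisfied.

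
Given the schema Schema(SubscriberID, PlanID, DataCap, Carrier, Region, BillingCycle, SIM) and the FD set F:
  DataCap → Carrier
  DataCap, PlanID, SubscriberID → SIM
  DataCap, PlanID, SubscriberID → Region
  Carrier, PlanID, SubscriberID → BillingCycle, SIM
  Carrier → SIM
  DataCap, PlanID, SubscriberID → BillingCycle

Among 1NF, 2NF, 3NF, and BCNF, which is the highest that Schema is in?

1NF

Candidate key: {DataCap, PlanID, SubscriberID}. Prime attributes: {DataCap, PlanID, SubscriberID}.
DataCap → Carrier: {DataCap}⁺ = {Carrier, DataCap, SIM}, which is not all of the attributes, so the left side is not a superkey — BCNF is violated.
Because {Carrier} is non-prime and the left side of DataCap → Carrier is not a superkey, the relation is not in 3NF.
The proper key subset {DataCap} of {DataCap, PlanID, SubscriberID} determines non-prime {Carrier, SIM}, so the relation is not even in 2NF.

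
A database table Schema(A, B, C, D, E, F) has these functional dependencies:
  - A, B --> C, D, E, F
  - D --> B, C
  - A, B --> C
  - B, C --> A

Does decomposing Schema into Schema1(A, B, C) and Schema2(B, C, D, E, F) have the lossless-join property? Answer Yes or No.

Yes

Schema1 ∩ Schema2 = {B, C}; its closure under F is {A, B, C, D, E, F}.
This includes all of Schema1, so the common attributes are a superkey of Schema1 — the join is lossless.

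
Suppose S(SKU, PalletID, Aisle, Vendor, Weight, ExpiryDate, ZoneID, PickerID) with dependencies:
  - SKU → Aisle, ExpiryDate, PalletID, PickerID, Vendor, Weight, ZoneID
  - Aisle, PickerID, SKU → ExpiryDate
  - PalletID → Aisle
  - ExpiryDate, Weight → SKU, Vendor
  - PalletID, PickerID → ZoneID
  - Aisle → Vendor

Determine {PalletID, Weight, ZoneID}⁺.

{Aisle, PalletID, Vendor, Weight, ZoneID}

Start with {PalletID, Weight, ZoneID}.
PalletID → Aisle applies; add {Aisle} → now {Aisle, PalletID, Weight, ZoneID}.
Aisle → Vendor applies; add {Vendor} → now {Aisle, PalletID, Vendor, Weight, ZoneID}.
No further FD applies.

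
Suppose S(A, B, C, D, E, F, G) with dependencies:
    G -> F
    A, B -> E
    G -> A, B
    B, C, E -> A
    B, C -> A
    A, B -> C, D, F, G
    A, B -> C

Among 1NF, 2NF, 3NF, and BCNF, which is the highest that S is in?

BCNF

Candidate keys: {A, B}, {B, C}, {G}. Prime attributes: {A, B, C, G}.
Each dependency's left side is a superkey — BCNF holds.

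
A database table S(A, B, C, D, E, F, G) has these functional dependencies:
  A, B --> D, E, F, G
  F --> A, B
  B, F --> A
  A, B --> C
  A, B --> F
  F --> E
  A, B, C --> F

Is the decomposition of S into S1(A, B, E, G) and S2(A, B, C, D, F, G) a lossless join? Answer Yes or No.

Common attributes: {A, B, G}; their closure is {A, B, C, D, E, F, G}.
Since S1 ⊆ {A, B, C, D, E, F, G}, the intersection is a superkey of S1; the decomposition is lossless.

Yes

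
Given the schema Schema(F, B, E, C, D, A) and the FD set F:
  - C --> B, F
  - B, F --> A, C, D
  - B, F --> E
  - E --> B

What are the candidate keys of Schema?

{C}⁺ = {A, B, C, D, E, F}, which is every attribute, so {C} is a candidate key.
{B, F}⁺ = {A, B, C, D, E, F}, which is every attribute, so {B, F} is a candidate key.
{E, F}⁺ = {A, B, C, D, E, F}, which is every attribute, so {E, F} is a candidate key.
These are minimal and exhaustive — every other superkey contains one of them.

{B, F}, {C}, {E, F}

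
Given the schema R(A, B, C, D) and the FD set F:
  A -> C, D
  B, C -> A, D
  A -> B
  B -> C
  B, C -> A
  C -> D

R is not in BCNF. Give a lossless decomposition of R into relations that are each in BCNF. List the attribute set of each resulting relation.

{A, B, C}; {C, D}

Candidate keys of the original relation: {A}, {B}.
Within {A, B, C, D}: {C}⁺ ∩ {A, B, C, D} = {C, D}, not the whole set, so C -> D violates BCNF; decompose into {C, D} and {A, B, C}.
{C, D} is in BCNF.
{A, B, C} is in BCNF.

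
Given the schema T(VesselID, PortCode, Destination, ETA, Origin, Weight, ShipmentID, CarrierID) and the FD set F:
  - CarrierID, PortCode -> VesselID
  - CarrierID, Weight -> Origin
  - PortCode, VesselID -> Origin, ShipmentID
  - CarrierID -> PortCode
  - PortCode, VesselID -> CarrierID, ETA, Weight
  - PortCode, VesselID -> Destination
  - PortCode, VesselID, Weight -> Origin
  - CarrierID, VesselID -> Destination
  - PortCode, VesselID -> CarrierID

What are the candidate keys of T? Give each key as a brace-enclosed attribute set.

{CarrierID}⁺ = {CarrierID, Destination, ETA, Origin, PortCode, ShipmentID, VesselID, Weight} — all of the relation — so {CarrierID} is a candidate key.
{PortCode, VesselID}⁺ = {CarrierID, Destination, ETA, Origin, PortCode, ShipmentID, VesselID, Weight} — all of the relation — so {PortCode, VesselID} is a candidate key.
No proper subset of any of these is a key, and no other minimal superkey exists.

{CarrierID}, {PortCode, VesselID}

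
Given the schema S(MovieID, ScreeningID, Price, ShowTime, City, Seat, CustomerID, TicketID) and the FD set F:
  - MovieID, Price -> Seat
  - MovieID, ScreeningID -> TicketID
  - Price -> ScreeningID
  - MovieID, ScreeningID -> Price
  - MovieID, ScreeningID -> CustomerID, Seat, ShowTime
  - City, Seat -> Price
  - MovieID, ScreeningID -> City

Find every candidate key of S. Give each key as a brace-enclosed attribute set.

{City, MovieID, Seat}, {MovieID, Price}, {MovieID, ScreeningID}

No FD produces {MovieID}, so it must be in every candidate key.
{MovieID, Price} is a candidate key since {MovieID, Price}⁺ = {City, CustomerID, MovieID, Price, ScreeningID, Seat, ShowTime, TicketID} covers every attribute.
{MovieID, ScreeningID} is a candidate key since {MovieID, ScreeningID}⁺ = {City, CustomerID, MovieID, Price, ScreeningID, Seat, ShowTime, TicketID} covers every attribute.
{City, MovieID, Seat} is a candidate key since {City, MovieID, Seat}⁺ = {City, CustomerID, MovieID, Price, ScreeningID, Seat, ShowTime, TicketID} covers every attribute.
Any other superkey properly contains one of these, so there are no further candidate keys.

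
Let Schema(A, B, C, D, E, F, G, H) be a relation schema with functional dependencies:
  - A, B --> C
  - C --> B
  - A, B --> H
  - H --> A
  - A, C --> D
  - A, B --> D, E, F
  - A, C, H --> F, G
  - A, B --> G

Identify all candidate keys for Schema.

{A, B} is a candidate key since {A, B}⁺ = {A, B, C, D, E, F, G, H} covers every attribute.
{A, C} is a candidate key since {A, C}⁺ = {A, B, C, D, E, F, G, H} covers every attribute.
{B, H} is a candidate key since {B, H}⁺ = {A, B, C, D, E, F, G, H} covers every attribute.
{C, H} is a candidate key since {C, H}⁺ = {A, B, C, D, E, F, G, H} covers every attribute.
No proper subset of any of these is a key, and no other minimal superkey exists.

{A, B}, {A, C}, {B, H}, {C, H}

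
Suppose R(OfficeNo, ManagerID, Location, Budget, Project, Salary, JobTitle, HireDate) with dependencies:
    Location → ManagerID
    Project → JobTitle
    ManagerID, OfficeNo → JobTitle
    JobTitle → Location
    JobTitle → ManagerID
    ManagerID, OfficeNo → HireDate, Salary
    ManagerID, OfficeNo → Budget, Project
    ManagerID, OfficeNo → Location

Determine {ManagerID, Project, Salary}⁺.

{JobTitle, Location, ManagerID, Project, Salary}

Start with {ManagerID, Project, Salary}.
Project → JobTitle applies; add {JobTitle} → now {JobTitle, ManagerID, Project, Salary}.
JobTitle → Location applies; add {Location} → now {JobTitle, Location, ManagerID, Project, Salary}.
No further FD applies.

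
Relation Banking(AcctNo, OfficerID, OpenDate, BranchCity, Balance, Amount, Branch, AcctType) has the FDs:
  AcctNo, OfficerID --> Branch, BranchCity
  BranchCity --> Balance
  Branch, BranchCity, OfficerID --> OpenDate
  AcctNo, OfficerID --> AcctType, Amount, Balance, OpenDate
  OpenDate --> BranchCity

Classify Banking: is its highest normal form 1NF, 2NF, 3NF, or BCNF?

Candidate key: {AcctNo, OfficerID}. Prime attributes: {AcctNo, OfficerID}.
BranchCity --> Balance: {BranchCity}⁺ = {Balance, BranchCity}, which is not all of the attributes, so the left side is not a superkey — BCNF is violated.
BranchCity --> Balance has non-prime {Balance} on the right and a non-superkey on the left, so 3NF fails.
No proper subset of a key has a non-prime attribute in its closure, so there is no partial dependency; 2NF holds.

2NF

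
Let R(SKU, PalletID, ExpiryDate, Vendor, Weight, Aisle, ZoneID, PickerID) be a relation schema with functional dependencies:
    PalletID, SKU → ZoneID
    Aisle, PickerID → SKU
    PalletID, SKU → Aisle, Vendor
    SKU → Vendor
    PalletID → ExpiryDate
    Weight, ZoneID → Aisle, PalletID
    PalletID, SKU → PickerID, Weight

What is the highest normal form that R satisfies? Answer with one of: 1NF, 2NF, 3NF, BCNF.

1NF

Candidate keys: {Aisle, PalletID, PickerID}, {PalletID, SKU}, {PickerID, Weight, ZoneID}, {SKU, Weight, ZoneID}. Prime attributes: {Aisle, PalletID, PickerID, SKU, Weight, ZoneID}.
For Aisle, PickerID → SKU we have {Aisle, PickerID}⁺ = {Aisle, PickerID, SKU, Vendor}; {Aisle, PickerID} is not a superkey, so BCNF fails.
SKU → Vendor determines the non-prime attribute {Vendor} from a non-superkey — 3NF is violated.
The proper key subset {PalletID} of {PalletID, SKU} determines non-prime {ExpiryDate}, so the relation is not even in 2NF.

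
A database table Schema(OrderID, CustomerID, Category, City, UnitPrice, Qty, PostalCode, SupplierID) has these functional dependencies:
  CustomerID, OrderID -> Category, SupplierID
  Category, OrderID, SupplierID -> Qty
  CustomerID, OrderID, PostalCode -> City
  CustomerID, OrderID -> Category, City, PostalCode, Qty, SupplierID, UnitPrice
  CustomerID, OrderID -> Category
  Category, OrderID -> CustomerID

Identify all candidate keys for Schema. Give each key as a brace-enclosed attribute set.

{Category, OrderID}, {CustomerID, OrderID}

Attributes never on any right-hand side: {OrderID} — every candidate key must contain it.
{Category, OrderID} is a candidate key since {Category, OrderID}⁺ = {Category, City, CustomerID, OrderID, PostalCode, Qty, SupplierID, UnitPrice} covers every attribute.
{CustomerID, OrderID} is a candidate key since {CustomerID, OrderID}⁺ = {Category, City, CustomerID, OrderID, PostalCode, Qty, SupplierID, UnitPrice} covers every attribute.
Any other superkey properly contains one of these, so there are no further candidate keys.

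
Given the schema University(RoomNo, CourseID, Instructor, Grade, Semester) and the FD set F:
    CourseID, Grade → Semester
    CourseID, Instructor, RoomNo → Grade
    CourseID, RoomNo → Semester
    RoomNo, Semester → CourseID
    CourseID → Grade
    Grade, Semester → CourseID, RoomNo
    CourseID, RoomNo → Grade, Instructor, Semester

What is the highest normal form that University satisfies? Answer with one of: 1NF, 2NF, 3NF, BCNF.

BCNF

Candidate keys: {CourseID}, {Grade, Semester}, {RoomNo, Semester}. Prime attributes: {CourseID, Grade, RoomNo, Semester}.
The left-hand side of every FD is a superkey, so BCNF is satisfied.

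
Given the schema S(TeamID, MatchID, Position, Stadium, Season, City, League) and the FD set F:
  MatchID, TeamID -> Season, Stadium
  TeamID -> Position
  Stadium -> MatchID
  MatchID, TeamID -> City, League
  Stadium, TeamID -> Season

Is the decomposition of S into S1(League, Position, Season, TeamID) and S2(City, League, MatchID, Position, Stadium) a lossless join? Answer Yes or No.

No

Common attributes: {League, Position}; their closure is {League, Position}.
The closure covers neither S1 nor S2 entirely; the join is not lossless.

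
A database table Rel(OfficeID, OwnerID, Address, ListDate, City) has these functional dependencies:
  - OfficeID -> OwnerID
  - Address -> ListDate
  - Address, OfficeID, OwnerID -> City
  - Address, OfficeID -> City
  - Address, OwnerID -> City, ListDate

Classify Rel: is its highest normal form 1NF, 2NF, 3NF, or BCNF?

Candidate key: {Address, OfficeID}. Prime attributes: {Address, OfficeID}.
For OfficeID -> OwnerID we have {OfficeID}⁺ = {OfficeID, OwnerID}; {OfficeID} is not a superkey, so BCNF fails.
OfficeID -> OwnerID determines the non-prime attribute {OwnerID} from a non-superkey — 3NF is violated.
Since {Address} ⊂ {Address, OfficeID} and {Address}⁺ ⊇ {ListDate} with {ListDate} non-prime, there is a partial dependency; 2NF fails.

1NF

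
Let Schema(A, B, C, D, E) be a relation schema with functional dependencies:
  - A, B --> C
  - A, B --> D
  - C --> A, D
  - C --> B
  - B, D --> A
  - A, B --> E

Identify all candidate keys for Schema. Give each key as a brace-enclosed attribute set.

{A, B}, {B, D}, {C}

{C} is a candidate key since {C}⁺ = {A, B, C, D, E} covers every attribute.
{A, B} is a candidate key since {A, B}⁺ = {A, B, C, D, E} covers every attribute.
{B, D} is a candidate key since {B, D}⁺ = {A, B, C, D, E} covers every attribute.
Any other superkey properly contains one of these, so there are no further candidate keys.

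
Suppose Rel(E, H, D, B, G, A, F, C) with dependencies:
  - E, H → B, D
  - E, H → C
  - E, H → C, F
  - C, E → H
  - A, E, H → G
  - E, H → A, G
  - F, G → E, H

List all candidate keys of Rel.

{C, E}, {E, H}, {F, G}

Closure of {C, E} is {A, B, C, D, E, F, G, H}, the whole schema; {C, E} is a candidate key.
Closure of {E, H} is {A, B, C, D, E, F, G, H}, the whole schema; {E, H} is a candidate key.
Closure of {F, G} is {A, B, C, D, E, F, G, H}, the whole schema; {F, G} is a candidate key.
No proper subset of any of these is a key, and no other minimal superkey exists.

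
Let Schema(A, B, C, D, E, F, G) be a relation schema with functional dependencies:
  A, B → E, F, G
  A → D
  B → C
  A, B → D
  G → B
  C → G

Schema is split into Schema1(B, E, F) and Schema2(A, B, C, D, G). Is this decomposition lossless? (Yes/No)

No

Common attributes: {B}; their closure is {B, C, G}.
Neither Schema1 nor Schema2 is contained in that closure, so the decomposition is lossy.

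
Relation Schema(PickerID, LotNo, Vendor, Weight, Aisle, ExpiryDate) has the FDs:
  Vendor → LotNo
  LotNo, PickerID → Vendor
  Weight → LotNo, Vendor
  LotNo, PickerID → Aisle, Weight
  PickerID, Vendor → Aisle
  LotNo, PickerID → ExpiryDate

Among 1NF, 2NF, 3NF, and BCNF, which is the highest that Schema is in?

Candidate keys: {LotNo, PickerID}, {PickerID, Vendor}, {PickerID, Weight}. Prime attributes: {LotNo, PickerID, Vendor, Weight}.
For Vendor → LotNo we have {Vendor}⁺ = {LotNo, Vendor}; {Vendor} is not a superkey, so BCNF fails.
Since {LotNo} ⊆ prime attributes and every other non-superkey FD also has a prime right side, the schema is in 3NF.

3NF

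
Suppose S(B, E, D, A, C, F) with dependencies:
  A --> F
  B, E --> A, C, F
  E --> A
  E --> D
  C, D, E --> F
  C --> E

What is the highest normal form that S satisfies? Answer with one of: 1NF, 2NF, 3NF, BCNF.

Candidate keys: {B, C}, {B, E}. Prime attributes: {B, C, E}.
A --> F: {A}⁺ = {A, F}, which is not all of the attributes, so the left side is not a superkey — BCNF is violated.
Because {F} is non-prime and the left side of A --> F is not a superkey, the relation is not in 3NF.
The proper key subset {C} of {B, C} determines non-prime {A, D, F}, so the relation is not even in 2NF.

1NF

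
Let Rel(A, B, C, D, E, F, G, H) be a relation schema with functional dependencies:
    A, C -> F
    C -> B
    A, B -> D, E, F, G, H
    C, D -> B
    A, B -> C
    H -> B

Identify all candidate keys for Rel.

Attributes never on any right-hand side: {A} — every candidate key must contain it.
{A, B}⁺ = {A, B, C, D, E, F, G, H} — all of the relation — so {A, B} is a candidate key.
{A, C}⁺ = {A, B, C, D, E, F, G, H} — all of the relation — so {A, C} is a candidate key.
{A, H}⁺ = {A, B, C, D, E, F, G, H} — all of the relation — so {A, H} is a candidate key.
Any other superkey properly contains one of these, so there are no further candidate keys.

{A, B}, {A, C}, {A, H}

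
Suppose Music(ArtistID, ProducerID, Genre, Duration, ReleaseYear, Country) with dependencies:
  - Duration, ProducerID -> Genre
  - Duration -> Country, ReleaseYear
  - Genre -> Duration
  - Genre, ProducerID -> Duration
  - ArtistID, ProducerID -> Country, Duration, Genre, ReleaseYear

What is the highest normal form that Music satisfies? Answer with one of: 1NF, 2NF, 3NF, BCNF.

2NF

Candidate key: {ArtistID, ProducerID}. Prime attributes: {ArtistID, ProducerID}.
Duration, ProducerID -> Genre: {Duration, ProducerID}⁺ = {Country, Duration, Genre, ProducerID, ReleaseYear}, which is not all of the attributes, so the left side is not a superkey — BCNF is violated.
Because {Genre} is non-prime and the left side of Duration, ProducerID -> Genre is not a superkey, the relation is not in 3NF.
No proper subset of a key has a non-prime attribute in its closure, so there is no partial dependency; 2NF holds.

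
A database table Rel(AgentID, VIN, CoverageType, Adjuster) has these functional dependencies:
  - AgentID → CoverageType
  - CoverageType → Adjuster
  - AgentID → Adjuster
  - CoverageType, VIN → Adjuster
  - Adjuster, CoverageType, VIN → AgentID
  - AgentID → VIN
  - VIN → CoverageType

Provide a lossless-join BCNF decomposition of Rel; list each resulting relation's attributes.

Candidate keys of the original relation: {AgentID}, {VIN}.
{Adjuster, AgentID, CoverageType, VIN}: {CoverageType} determines {Adjuster, CoverageType} here but is not a superkey — split on CoverageType → Adjuster, giving {Adjuster, CoverageType} and {AgentID, CoverageType, VIN}.
{Adjuster, CoverageType} has no BCNF violation.
{AgentID, CoverageType, VIN} has no BCNF violation.

{Adjuster, CoverageType}; {AgentID, CoverageType, VIN}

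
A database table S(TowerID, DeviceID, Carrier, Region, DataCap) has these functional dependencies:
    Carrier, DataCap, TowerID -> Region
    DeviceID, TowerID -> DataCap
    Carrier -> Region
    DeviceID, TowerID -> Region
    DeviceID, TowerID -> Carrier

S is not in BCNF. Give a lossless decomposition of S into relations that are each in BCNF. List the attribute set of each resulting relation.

{Carrier, DataCap, DeviceID, TowerID}; {Carrier, Region}

Candidate key of the original relation: {DeviceID, TowerID}.
In {Carrier, DataCap, DeviceID, Region, TowerID}, {Carrier, DataCap, TowerID} is not a superkey ({Carrier, DataCap, TowerID}⁺ restricted to this set is {Carrier, DataCap, Region, TowerID}), so split on Carrier, DataCap, TowerID -> Region into {Carrier, DataCap, Region, TowerID} and {Carrier, DataCap, DeviceID, TowerID}.
In {Carrier, DataCap, Region, TowerID}, {Carrier} is not a superkey ({Carrier}⁺ restricted to this set is {Carrier, Region}), so split on Carrier -> Region into {Carrier, Region} and {Carrier, DataCap, TowerID}.
{Carrier, Region}: every determinant is a superkey — BCNF.
{Carrier, DataCap, TowerID}: every determinant is a superkey — BCNF.
{Carrier, DataCap, DeviceID, TowerID}: every determinant is a superkey — BCNF.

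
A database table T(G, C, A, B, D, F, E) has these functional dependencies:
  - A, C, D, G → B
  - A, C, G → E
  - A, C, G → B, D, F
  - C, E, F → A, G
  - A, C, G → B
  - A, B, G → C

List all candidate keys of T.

{A, B, G}, {A, C, G}, {C, E, F}

Closure of {A, B, G} is {A, B, C, D, E, F, G}, the whole schema; {A, B, G} is a candidate key.
Closure of {A, C, G} is {A, B, C, D, E, F, G}, the whole schema; {A, C, G} is a candidate key.
Closure of {C, E, F} is {A, B, C, D, E, F, G}, the whole schema; {C, E, F} is a candidate key.
These are minimal and exhaustive — every other superkey contains one of them.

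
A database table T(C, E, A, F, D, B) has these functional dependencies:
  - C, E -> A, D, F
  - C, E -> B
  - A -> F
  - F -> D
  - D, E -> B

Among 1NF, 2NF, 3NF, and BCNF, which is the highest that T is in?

Candidate key: {C, E}. Prime attributes: {C, E}.
A -> F breaks BCNF: {A}⁺ = {A, D, F}, so {A} is not a superkey.
A -> F has non-prime {F} on the right and a non-superkey on the left, so 3NF fails.
Checking every proper subset of each key, none determines a non-prime attribute — 2NF is satisfied.

2NF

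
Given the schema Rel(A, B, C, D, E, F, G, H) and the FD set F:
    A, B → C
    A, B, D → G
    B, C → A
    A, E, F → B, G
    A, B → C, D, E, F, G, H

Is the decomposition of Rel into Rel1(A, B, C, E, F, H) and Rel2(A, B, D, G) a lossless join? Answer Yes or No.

Rel1 ∩ Rel2 = {A, B}; its closure under F is {A, B, C, D, E, F, G, H}.
This includes all of Rel1, so the common attributes are a superkey of Rel1 — the join is lossless.

Yes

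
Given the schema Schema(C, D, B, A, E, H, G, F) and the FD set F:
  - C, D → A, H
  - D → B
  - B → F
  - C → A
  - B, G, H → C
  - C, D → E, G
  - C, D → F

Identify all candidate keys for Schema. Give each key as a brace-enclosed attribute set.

No FD produces {D}, so it must be in every candidate key.
Closure of {C, D} is {A, B, C, D, E, F, G, H}, the whole schema; {C, D} is a candidate key.
Closure of {D, G, H} is {A, B, C, D, E, F, G, H}, the whole schema; {D, G, H} is a candidate key.
Any other superkey properly contains one of these, so there are no further candidate keys.

{C, D}, {D, G, H}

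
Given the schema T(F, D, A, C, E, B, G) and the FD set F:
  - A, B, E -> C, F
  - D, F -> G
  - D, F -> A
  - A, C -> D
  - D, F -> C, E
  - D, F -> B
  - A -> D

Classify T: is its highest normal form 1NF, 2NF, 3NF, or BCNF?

3NF

Candidate keys: {A, B, E}, {A, F}, {D, F}. Prime attributes: {A, B, D, E, F}.
A, C -> D breaks BCNF: {A, C}⁺ = {A, C, D}, so {A, C} is not a superkey.
Since {D} ⊆ prime attributes and every other non-superkey FD also has a prime right side, the schema is in 3NF.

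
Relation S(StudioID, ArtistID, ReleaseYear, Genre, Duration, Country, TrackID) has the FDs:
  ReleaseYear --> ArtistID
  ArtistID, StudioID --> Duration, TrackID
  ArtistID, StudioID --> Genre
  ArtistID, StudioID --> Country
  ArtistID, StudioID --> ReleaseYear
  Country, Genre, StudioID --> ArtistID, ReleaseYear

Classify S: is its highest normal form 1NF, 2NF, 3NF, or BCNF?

3NF

Candidate keys: {ArtistID, StudioID}, {Country, Genre, StudioID}, {ReleaseYear, StudioID}. Prime attributes: {ArtistID, Country, Genre, ReleaseYear, StudioID}.
For ReleaseYear --> ArtistID we have {ReleaseYear}⁺ = {ArtistID, ReleaseYear}; {ReleaseYear} is not a superkey, so BCNF fails.
Since {ArtistID} ⊆ prime attributes and every other non-superkey FD also has a prime right side, the schema is in 3NF.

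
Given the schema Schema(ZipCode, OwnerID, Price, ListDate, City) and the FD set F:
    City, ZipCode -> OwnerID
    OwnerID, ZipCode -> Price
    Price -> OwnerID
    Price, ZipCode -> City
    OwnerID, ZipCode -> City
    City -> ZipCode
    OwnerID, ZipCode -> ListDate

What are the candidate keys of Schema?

{City}, {OwnerID, ZipCode}, {Price, ZipCode}

{City}⁺ = {City, ListDate, OwnerID, Price, ZipCode}, which is every attribute, so {City} is a candidate key.
{OwnerID, ZipCode}⁺ = {City, ListDate, OwnerID, Price, ZipCode}, which is every attribute, so {OwnerID, ZipCode} is a candidate key.
{Price, ZipCode}⁺ = {City, ListDate, OwnerID, Price, ZipCode}, which is every attribute, so {Price, ZipCode} is a candidate key.
These are minimal and exhaustive — every other superkey contains one of them.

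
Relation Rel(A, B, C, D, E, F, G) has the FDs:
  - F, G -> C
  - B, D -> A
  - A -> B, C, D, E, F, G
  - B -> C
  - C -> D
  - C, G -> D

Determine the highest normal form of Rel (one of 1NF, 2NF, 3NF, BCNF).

Candidate keys: {A}, {B}. Prime attributes: {A, B}.
F, G -> C breaks BCNF: {F, G}⁺ = {C, D, F, G}, so {F, G} is not a superkey.
Because {C} is non-prime and the left side of F, G -> C is not a superkey, the relation is not in 3NF.
All keys have size 1, which rules out partial dependencies — 2NF is satisfied.

2NF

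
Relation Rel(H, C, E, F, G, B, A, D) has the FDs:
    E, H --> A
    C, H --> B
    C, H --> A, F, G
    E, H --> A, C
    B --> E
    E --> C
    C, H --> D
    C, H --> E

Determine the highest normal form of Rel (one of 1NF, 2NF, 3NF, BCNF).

3NF

Candidate keys: {B, H}, {C, H}, {E, H}. Prime attributes: {B, C, E, H}.
B --> E: {B}⁺ = {B, C, E}, which is not all of the attributes, so the left side is not a superkey — BCNF is violated.
Since {E} ⊆ prime attributes and every other non-superkey FD also has a prime right side, the schema is in 3NF.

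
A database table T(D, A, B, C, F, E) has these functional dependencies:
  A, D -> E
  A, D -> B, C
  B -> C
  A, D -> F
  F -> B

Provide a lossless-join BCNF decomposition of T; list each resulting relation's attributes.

{A, D, E, F}; {B, C}; {B, F}

Candidate key of the original relation: {A, D}.
In {A, B, C, D, E, F}, {B} is not a superkey ({B}⁺ restricted to this set is {B, C}), so split on B -> C into {B, C} and {A, B, D, E, F}.
{B, C} is in BCNF.
In {A, B, D, E, F}, {F} is not a superkey ({F}⁺ restricted to this set is {B, F}), so split on F -> B into {B, F} and {A, D, E, F}.
{B, F} is in BCNF.
{A, D, E, F} is in BCNF.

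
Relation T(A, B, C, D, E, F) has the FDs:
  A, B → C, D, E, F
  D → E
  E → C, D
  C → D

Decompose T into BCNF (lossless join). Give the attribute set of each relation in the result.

Candidate key of the original relation: {A, B}.
{A, B, C, D, E, F}: {D} determines {C, D, E} here but is not a superkey — split on D → C, E, giving {C, D, E} and {A, B, D, F}.
{C, D, E} has no BCNF violation.
{A, B, D, F} has no BCNF violation.

{A, B, D, F}; {C, D, E}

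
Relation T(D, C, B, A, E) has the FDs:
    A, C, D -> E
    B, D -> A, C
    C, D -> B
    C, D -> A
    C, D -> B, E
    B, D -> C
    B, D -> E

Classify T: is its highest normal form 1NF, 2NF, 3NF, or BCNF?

BCNF

Candidate keys: {B, D}, {C, D}. Prime attributes: {B, C, D}.
Each dependency's left side is a superkey — BCNF holds.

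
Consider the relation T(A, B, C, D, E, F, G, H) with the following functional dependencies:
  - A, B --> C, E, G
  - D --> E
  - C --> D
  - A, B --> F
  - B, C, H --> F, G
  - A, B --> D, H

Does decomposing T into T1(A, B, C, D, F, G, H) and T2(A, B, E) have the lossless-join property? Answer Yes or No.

Common attributes: {A, B}; their closure is {A, B, C, D, E, F, G, H}.
T1 is contained in that closure, so T1 ∩ T2 --> T1 holds and the join is lossless.

Yes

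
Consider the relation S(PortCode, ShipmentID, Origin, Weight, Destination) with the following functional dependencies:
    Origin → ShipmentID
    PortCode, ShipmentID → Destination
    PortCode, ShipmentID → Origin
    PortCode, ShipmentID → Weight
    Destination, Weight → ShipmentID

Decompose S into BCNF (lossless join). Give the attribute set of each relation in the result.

{Destination, Origin, PortCode, Weight}; {Origin, ShipmentID}

Candidate keys of the original relation: {Destination, PortCode, Weight}, {Origin, PortCode}, {PortCode, ShipmentID}.
In {Destination, Origin, PortCode, ShipmentID, Weight}, {Origin} is not a superkey ({Origin}⁺ restricted to this set is {Origin, ShipmentID}), so split on Origin → ShipmentID into {Origin, ShipmentID} and {Destination, Origin, PortCode, Weight}.
{Origin, ShipmentID}: every determinant is a superkey — BCNF.
{Destination, Origin, PortCode, Weight}: every determinant is a superkey — BCNF.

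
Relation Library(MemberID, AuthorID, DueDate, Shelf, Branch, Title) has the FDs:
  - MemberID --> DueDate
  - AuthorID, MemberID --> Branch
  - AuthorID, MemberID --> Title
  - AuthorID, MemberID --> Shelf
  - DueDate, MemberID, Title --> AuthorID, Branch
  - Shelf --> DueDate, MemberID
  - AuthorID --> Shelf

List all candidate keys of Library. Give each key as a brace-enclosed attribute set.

{AuthorID}⁺ = {AuthorID, Branch, DueDate, MemberID, Shelf, Title}, which is every attribute, so {AuthorID} is a candidate key.
{MemberID, Title}⁺ = {AuthorID, Branch, DueDate, MemberID, Shelf, Title}, which is every attribute, so {MemberID, Title} is a candidate key.
{Shelf, Title}⁺ = {AuthorID, Branch, DueDate, MemberID, Shelf, Title}, which is every attribute, so {Shelf, Title} is a candidate key.
These are minimal and exhaustive — every other superkey contains one of them.

{AuthorID}, {MemberID, Title}, {Shelf, Title}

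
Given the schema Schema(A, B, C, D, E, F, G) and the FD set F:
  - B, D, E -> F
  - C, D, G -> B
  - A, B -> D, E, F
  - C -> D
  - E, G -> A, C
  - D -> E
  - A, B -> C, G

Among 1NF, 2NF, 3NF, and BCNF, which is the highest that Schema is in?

2NF

Candidate keys: {A, B}, {C, G}, {D, G}, {E, G}. Prime attributes: {A, B, C, D, E, G}.
B, D, E -> F breaks BCNF: {B, D, E}⁺ = {B, D, E, F}, so {B, D, E} is not a superkey.
B, D, E -> F determines the non-prime attribute {F} from a non-superkey — 3NF is violated.
No proper subset of a key has a non-prime attribute in its closure, so there is no partial dependency; 2NF holds.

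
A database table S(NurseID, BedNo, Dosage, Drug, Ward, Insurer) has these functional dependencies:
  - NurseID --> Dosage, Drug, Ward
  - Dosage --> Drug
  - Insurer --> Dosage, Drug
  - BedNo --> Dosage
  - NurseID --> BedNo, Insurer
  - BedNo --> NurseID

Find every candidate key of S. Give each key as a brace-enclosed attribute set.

{BedNo}⁺ = {BedNo, Dosage, Drug, Insurer, NurseID, Ward} — all of the relation — so {BedNo} is a candidate key.
{NurseID}⁺ = {BedNo, Dosage, Drug, Insurer, NurseID, Ward} — all of the relation — so {NurseID} is a candidate key.
Any other superkey properly contains one of these, so there are no further candidate keys.

{BedNo}, {NurseID}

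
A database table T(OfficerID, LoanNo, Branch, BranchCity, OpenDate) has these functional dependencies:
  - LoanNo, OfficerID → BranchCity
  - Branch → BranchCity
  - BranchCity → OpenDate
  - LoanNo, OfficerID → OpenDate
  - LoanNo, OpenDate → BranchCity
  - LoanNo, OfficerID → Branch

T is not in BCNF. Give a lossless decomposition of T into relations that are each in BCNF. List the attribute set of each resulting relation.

Candidate key of the original relation: {LoanNo, OfficerID}.
Within {Branch, BranchCity, LoanNo, OfficerID, OpenDate}: {Branch}⁺ ∩ {Branch, BranchCity, LoanNo, OfficerID, OpenDate} = {Branch, BranchCity, OpenDate}, not the whole set, so Branch → BranchCity, OpenDate violates BCNF; decompose into {Branch, BranchCity, OpenDate} and {Branch, LoanNo, OfficerID}.
Within {Branch, BranchCity, OpenDate}: {BranchCity}⁺ ∩ {Branch, BranchCity, OpenDate} = {BranchCity, OpenDate}, not the whole set, so BranchCity → OpenDate violates BCNF; decompose into {BranchCity, OpenDate} and {Branch, BranchCity}.
{BranchCity, OpenDate}: every determinant is a superkey — BCNF.
{Branch, BranchCity}: every determinant is a superkey — BCNF.
{Branch, LoanNo, OfficerID}: every determinant is a superkey — BCNF.

{Branch, BranchCity}; {Branch, LoanNo, OfficerID}; {BranchCity, OpenDate}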